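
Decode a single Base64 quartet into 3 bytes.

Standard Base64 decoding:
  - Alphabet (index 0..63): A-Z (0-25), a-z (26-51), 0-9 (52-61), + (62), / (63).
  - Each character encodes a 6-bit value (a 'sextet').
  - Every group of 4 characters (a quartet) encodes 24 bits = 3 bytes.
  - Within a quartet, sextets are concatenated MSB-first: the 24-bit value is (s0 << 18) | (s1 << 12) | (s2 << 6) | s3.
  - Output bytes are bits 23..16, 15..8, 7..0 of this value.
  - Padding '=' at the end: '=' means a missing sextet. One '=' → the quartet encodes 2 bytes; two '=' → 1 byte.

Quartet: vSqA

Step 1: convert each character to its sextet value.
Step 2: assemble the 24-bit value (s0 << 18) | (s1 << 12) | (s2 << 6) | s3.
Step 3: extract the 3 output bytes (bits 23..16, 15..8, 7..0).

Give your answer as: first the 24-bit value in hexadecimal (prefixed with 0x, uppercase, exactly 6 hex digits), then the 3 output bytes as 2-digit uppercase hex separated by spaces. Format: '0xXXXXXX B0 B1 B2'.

Answer: 0xBD2A80 BD 2A 80

Derivation:
Sextets: v=47, S=18, q=42, A=0
24-bit: (47<<18) | (18<<12) | (42<<6) | 0
      = 0xBC0000 | 0x012000 | 0x000A80 | 0x000000
      = 0xBD2A80
Bytes: (v>>16)&0xFF=BD, (v>>8)&0xFF=2A, v&0xFF=80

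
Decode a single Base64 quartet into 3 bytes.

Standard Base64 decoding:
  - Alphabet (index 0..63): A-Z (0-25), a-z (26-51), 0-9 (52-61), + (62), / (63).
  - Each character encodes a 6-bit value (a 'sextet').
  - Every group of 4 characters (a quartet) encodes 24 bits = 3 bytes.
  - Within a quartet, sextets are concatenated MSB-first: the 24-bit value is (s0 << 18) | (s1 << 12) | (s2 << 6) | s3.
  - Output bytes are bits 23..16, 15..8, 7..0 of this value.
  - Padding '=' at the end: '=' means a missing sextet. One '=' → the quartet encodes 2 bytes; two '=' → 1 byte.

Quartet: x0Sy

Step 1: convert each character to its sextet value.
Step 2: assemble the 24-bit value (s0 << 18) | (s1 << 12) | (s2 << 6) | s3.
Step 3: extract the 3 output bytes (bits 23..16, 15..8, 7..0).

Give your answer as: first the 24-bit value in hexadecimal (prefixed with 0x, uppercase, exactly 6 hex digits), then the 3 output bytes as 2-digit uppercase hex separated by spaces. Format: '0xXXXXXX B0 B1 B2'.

Answer: 0xC744B2 C7 44 B2

Derivation:
Sextets: x=49, 0=52, S=18, y=50
24-bit: (49<<18) | (52<<12) | (18<<6) | 50
      = 0xC40000 | 0x034000 | 0x000480 | 0x000032
      = 0xC744B2
Bytes: (v>>16)&0xFF=C7, (v>>8)&0xFF=44, v&0xFF=B2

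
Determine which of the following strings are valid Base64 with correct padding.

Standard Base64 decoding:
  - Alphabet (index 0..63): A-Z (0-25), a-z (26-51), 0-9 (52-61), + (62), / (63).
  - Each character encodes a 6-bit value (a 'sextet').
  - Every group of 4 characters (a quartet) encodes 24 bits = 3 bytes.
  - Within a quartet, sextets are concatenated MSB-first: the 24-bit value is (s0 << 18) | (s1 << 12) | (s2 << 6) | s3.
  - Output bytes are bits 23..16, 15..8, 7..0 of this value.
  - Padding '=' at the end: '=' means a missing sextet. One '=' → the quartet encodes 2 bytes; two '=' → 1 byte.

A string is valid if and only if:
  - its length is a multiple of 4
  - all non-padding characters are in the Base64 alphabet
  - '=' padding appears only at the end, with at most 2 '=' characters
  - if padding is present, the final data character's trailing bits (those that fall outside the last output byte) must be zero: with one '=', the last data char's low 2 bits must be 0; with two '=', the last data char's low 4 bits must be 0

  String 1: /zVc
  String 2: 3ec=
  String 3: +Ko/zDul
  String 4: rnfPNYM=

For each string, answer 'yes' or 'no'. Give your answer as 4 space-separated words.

Answer: yes yes yes yes

Derivation:
String 1: '/zVc' → valid
String 2: '3ec=' → valid
String 3: '+Ko/zDul' → valid
String 4: 'rnfPNYM=' → valid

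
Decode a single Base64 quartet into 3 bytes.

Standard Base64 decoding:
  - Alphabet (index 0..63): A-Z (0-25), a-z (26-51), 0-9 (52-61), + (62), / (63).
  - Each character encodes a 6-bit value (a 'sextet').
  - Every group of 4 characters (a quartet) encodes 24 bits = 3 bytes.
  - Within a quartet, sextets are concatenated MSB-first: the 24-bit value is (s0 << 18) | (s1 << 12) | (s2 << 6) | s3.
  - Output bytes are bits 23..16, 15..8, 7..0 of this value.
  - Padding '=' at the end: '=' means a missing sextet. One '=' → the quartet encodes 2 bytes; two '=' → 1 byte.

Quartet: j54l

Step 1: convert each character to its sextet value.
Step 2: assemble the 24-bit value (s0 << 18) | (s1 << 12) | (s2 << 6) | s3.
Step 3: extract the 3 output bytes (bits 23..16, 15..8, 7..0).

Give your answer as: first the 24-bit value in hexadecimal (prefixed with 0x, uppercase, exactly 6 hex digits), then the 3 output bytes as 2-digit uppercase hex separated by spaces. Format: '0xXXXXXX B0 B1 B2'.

Sextets: j=35, 5=57, 4=56, l=37
24-bit: (35<<18) | (57<<12) | (56<<6) | 37
      = 0x8C0000 | 0x039000 | 0x000E00 | 0x000025
      = 0x8F9E25
Bytes: (v>>16)&0xFF=8F, (v>>8)&0xFF=9E, v&0xFF=25

Answer: 0x8F9E25 8F 9E 25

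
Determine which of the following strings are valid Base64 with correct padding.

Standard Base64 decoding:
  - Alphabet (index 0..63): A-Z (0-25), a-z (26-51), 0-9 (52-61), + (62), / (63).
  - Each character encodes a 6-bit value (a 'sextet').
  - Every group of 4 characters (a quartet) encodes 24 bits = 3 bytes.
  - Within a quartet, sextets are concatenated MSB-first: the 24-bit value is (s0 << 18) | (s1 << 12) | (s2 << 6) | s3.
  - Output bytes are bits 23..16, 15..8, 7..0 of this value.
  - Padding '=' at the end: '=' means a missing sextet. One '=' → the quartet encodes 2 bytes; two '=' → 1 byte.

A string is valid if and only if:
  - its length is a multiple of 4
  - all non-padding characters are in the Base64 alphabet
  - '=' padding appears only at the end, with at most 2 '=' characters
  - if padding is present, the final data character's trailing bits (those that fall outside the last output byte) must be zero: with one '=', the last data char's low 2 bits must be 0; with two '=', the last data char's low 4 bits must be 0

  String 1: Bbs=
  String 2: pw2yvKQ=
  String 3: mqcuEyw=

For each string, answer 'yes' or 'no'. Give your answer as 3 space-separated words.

String 1: 'Bbs=' → valid
String 2: 'pw2yvKQ=' → valid
String 3: 'mqcuEyw=' → valid

Answer: yes yes yes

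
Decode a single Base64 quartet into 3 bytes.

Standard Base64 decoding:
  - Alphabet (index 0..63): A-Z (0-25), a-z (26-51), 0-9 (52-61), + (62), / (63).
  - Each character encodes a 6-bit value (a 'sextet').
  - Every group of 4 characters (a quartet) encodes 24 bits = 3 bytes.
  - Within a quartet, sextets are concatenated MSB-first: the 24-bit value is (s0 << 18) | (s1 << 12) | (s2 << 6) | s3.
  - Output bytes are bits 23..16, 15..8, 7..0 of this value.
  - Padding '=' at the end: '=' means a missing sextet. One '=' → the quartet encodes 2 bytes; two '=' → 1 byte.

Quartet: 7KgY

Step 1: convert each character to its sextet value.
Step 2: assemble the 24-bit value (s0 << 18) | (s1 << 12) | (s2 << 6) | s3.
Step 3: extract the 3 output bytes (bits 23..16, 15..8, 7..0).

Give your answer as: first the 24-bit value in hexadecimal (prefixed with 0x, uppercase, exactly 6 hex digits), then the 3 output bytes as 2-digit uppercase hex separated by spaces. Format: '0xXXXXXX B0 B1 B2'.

Sextets: 7=59, K=10, g=32, Y=24
24-bit: (59<<18) | (10<<12) | (32<<6) | 24
      = 0xEC0000 | 0x00A000 | 0x000800 | 0x000018
      = 0xECA818
Bytes: (v>>16)&0xFF=EC, (v>>8)&0xFF=A8, v&0xFF=18

Answer: 0xECA818 EC A8 18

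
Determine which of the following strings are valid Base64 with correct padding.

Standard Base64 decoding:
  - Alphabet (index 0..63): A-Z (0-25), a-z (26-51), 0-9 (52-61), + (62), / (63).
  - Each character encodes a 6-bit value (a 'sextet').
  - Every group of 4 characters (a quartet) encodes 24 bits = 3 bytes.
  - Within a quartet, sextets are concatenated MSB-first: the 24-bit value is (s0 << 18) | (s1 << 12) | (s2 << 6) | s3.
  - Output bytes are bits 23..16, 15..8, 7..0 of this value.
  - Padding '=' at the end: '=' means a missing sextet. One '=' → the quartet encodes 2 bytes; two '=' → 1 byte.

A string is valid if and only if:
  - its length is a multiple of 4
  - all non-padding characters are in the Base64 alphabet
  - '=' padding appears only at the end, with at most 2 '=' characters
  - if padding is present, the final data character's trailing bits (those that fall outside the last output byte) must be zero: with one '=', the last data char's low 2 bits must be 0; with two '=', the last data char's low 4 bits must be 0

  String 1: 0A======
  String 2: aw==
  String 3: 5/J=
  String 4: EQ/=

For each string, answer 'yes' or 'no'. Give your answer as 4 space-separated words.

String 1: '0A======' → invalid (6 pad chars (max 2))
String 2: 'aw==' → valid
String 3: '5/J=' → invalid (bad trailing bits)
String 4: 'EQ/=' → invalid (bad trailing bits)

Answer: no yes no no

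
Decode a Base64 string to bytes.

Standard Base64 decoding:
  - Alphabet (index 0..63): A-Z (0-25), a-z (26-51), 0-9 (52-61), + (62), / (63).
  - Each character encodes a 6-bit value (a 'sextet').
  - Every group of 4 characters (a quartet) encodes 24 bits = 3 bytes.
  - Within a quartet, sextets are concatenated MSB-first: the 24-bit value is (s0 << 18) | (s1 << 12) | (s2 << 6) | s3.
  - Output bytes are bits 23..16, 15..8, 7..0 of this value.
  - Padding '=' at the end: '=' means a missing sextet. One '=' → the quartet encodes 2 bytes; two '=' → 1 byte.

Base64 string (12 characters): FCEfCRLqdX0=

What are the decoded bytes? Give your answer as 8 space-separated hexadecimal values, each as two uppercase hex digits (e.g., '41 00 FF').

Answer: 14 21 1F 09 12 EA 75 7D

Derivation:
After char 0 ('F'=5): chars_in_quartet=1 acc=0x5 bytes_emitted=0
After char 1 ('C'=2): chars_in_quartet=2 acc=0x142 bytes_emitted=0
After char 2 ('E'=4): chars_in_quartet=3 acc=0x5084 bytes_emitted=0
After char 3 ('f'=31): chars_in_quartet=4 acc=0x14211F -> emit 14 21 1F, reset; bytes_emitted=3
After char 4 ('C'=2): chars_in_quartet=1 acc=0x2 bytes_emitted=3
After char 5 ('R'=17): chars_in_quartet=2 acc=0x91 bytes_emitted=3
After char 6 ('L'=11): chars_in_quartet=3 acc=0x244B bytes_emitted=3
After char 7 ('q'=42): chars_in_quartet=4 acc=0x912EA -> emit 09 12 EA, reset; bytes_emitted=6
After char 8 ('d'=29): chars_in_quartet=1 acc=0x1D bytes_emitted=6
After char 9 ('X'=23): chars_in_quartet=2 acc=0x757 bytes_emitted=6
After char 10 ('0'=52): chars_in_quartet=3 acc=0x1D5F4 bytes_emitted=6
Padding '=': partial quartet acc=0x1D5F4 -> emit 75 7D; bytes_emitted=8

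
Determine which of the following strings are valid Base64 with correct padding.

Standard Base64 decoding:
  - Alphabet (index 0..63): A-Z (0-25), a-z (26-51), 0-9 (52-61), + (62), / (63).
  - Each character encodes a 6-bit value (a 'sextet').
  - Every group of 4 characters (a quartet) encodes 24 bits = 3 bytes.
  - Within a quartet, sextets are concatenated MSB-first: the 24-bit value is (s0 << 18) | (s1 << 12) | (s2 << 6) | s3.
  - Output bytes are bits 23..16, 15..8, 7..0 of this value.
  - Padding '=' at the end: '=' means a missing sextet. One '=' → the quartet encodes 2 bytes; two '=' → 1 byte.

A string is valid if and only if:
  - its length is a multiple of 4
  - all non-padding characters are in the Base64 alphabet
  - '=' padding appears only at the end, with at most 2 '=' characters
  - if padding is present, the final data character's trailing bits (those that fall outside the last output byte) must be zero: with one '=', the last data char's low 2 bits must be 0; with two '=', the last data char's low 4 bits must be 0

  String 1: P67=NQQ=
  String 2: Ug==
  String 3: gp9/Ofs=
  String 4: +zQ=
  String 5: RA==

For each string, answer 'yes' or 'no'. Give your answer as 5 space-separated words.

String 1: 'P67=NQQ=' → invalid (bad char(s): ['=']; '=' in middle)
String 2: 'Ug==' → valid
String 3: 'gp9/Ofs=' → valid
String 4: '+zQ=' → valid
String 5: 'RA==' → valid

Answer: no yes yes yes yes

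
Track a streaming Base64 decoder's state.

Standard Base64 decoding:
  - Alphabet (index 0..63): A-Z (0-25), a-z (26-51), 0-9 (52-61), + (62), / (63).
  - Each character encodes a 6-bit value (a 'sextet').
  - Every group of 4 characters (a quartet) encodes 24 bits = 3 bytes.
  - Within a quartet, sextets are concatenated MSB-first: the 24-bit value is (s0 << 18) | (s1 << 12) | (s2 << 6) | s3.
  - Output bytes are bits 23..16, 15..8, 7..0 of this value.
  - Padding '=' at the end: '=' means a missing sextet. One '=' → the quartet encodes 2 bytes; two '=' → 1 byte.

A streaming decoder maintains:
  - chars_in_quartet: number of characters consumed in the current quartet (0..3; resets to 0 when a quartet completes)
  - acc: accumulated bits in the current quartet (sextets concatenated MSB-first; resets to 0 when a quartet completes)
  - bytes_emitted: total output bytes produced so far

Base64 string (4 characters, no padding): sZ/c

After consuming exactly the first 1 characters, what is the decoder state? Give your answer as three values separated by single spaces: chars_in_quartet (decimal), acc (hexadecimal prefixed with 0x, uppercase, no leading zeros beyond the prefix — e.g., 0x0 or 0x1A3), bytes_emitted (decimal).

After char 0 ('s'=44): chars_in_quartet=1 acc=0x2C bytes_emitted=0

Answer: 1 0x2C 0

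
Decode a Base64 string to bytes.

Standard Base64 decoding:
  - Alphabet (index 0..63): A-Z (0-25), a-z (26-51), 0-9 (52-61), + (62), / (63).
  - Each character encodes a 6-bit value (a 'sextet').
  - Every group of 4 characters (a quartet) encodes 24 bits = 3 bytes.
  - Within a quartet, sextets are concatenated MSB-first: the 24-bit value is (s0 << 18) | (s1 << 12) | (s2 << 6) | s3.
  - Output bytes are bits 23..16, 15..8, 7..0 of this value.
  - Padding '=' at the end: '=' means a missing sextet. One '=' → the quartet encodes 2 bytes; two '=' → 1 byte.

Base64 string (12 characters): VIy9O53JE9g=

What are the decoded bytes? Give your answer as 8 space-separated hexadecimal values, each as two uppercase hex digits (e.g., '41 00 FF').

Answer: 54 8C BD 3B 9D C9 13 D8

Derivation:
After char 0 ('V'=21): chars_in_quartet=1 acc=0x15 bytes_emitted=0
After char 1 ('I'=8): chars_in_quartet=2 acc=0x548 bytes_emitted=0
After char 2 ('y'=50): chars_in_quartet=3 acc=0x15232 bytes_emitted=0
After char 3 ('9'=61): chars_in_quartet=4 acc=0x548CBD -> emit 54 8C BD, reset; bytes_emitted=3
After char 4 ('O'=14): chars_in_quartet=1 acc=0xE bytes_emitted=3
After char 5 ('5'=57): chars_in_quartet=2 acc=0x3B9 bytes_emitted=3
After char 6 ('3'=55): chars_in_quartet=3 acc=0xEE77 bytes_emitted=3
After char 7 ('J'=9): chars_in_quartet=4 acc=0x3B9DC9 -> emit 3B 9D C9, reset; bytes_emitted=6
After char 8 ('E'=4): chars_in_quartet=1 acc=0x4 bytes_emitted=6
After char 9 ('9'=61): chars_in_quartet=2 acc=0x13D bytes_emitted=6
After char 10 ('g'=32): chars_in_quartet=3 acc=0x4F60 bytes_emitted=6
Padding '=': partial quartet acc=0x4F60 -> emit 13 D8; bytes_emitted=8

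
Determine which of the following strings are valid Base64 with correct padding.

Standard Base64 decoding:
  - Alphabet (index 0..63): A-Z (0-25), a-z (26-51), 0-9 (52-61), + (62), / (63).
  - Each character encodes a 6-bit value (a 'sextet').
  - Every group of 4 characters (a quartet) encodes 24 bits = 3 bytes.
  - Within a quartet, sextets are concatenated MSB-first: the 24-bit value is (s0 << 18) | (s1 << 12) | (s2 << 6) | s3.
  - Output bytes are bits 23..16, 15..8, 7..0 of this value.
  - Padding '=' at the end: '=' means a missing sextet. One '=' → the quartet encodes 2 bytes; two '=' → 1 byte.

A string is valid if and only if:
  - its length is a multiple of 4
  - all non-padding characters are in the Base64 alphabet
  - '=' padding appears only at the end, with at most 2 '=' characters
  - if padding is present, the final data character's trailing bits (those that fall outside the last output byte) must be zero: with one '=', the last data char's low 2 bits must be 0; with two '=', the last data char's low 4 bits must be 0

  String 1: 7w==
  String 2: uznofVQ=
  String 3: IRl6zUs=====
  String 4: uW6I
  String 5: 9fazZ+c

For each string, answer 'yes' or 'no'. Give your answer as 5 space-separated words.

Answer: yes yes no yes no

Derivation:
String 1: '7w==' → valid
String 2: 'uznofVQ=' → valid
String 3: 'IRl6zUs=====' → invalid (5 pad chars (max 2))
String 4: 'uW6I' → valid
String 5: '9fazZ+c' → invalid (len=7 not mult of 4)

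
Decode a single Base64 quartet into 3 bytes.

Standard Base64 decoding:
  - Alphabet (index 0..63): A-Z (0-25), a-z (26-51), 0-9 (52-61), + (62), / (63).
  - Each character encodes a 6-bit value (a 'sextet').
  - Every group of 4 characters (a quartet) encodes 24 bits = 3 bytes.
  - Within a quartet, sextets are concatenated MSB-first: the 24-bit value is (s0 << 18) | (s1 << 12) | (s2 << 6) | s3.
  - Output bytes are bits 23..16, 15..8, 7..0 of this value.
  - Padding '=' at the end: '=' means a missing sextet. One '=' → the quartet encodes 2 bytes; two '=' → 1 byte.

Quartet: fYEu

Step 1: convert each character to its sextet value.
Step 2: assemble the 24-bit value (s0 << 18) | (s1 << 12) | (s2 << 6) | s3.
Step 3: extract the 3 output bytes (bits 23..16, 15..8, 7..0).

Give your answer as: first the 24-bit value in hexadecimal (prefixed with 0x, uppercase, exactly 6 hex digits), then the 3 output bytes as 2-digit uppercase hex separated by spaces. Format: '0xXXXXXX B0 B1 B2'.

Answer: 0x7D812E 7D 81 2E

Derivation:
Sextets: f=31, Y=24, E=4, u=46
24-bit: (31<<18) | (24<<12) | (4<<6) | 46
      = 0x7C0000 | 0x018000 | 0x000100 | 0x00002E
      = 0x7D812E
Bytes: (v>>16)&0xFF=7D, (v>>8)&0xFF=81, v&0xFF=2E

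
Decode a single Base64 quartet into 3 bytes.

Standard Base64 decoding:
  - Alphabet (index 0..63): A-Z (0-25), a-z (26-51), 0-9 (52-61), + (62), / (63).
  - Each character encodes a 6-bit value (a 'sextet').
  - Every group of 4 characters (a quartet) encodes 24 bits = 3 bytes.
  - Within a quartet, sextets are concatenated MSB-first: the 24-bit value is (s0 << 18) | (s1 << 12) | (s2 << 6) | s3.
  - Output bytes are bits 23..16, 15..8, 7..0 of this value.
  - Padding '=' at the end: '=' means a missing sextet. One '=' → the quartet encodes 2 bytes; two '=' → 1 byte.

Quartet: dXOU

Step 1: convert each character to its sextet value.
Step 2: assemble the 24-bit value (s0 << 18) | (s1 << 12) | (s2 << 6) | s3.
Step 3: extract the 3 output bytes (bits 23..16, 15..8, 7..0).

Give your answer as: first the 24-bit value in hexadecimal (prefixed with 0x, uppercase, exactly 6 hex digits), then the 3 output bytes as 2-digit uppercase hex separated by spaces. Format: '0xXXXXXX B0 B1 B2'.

Answer: 0x757394 75 73 94

Derivation:
Sextets: d=29, X=23, O=14, U=20
24-bit: (29<<18) | (23<<12) | (14<<6) | 20
      = 0x740000 | 0x017000 | 0x000380 | 0x000014
      = 0x757394
Bytes: (v>>16)&0xFF=75, (v>>8)&0xFF=73, v&0xFF=94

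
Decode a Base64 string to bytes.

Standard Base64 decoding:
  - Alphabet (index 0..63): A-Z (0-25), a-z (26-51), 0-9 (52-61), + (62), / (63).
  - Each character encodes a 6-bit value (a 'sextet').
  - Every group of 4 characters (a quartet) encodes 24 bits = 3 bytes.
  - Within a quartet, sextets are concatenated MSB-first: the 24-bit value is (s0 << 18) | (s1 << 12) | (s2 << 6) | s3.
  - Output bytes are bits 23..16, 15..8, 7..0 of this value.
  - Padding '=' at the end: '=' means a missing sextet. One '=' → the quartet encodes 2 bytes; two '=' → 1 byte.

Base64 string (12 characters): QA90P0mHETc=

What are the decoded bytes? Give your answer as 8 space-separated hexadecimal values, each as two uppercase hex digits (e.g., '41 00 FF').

After char 0 ('Q'=16): chars_in_quartet=1 acc=0x10 bytes_emitted=0
After char 1 ('A'=0): chars_in_quartet=2 acc=0x400 bytes_emitted=0
After char 2 ('9'=61): chars_in_quartet=3 acc=0x1003D bytes_emitted=0
After char 3 ('0'=52): chars_in_quartet=4 acc=0x400F74 -> emit 40 0F 74, reset; bytes_emitted=3
After char 4 ('P'=15): chars_in_quartet=1 acc=0xF bytes_emitted=3
After char 5 ('0'=52): chars_in_quartet=2 acc=0x3F4 bytes_emitted=3
After char 6 ('m'=38): chars_in_quartet=3 acc=0xFD26 bytes_emitted=3
After char 7 ('H'=7): chars_in_quartet=4 acc=0x3F4987 -> emit 3F 49 87, reset; bytes_emitted=6
After char 8 ('E'=4): chars_in_quartet=1 acc=0x4 bytes_emitted=6
After char 9 ('T'=19): chars_in_quartet=2 acc=0x113 bytes_emitted=6
After char 10 ('c'=28): chars_in_quartet=3 acc=0x44DC bytes_emitted=6
Padding '=': partial quartet acc=0x44DC -> emit 11 37; bytes_emitted=8

Answer: 40 0F 74 3F 49 87 11 37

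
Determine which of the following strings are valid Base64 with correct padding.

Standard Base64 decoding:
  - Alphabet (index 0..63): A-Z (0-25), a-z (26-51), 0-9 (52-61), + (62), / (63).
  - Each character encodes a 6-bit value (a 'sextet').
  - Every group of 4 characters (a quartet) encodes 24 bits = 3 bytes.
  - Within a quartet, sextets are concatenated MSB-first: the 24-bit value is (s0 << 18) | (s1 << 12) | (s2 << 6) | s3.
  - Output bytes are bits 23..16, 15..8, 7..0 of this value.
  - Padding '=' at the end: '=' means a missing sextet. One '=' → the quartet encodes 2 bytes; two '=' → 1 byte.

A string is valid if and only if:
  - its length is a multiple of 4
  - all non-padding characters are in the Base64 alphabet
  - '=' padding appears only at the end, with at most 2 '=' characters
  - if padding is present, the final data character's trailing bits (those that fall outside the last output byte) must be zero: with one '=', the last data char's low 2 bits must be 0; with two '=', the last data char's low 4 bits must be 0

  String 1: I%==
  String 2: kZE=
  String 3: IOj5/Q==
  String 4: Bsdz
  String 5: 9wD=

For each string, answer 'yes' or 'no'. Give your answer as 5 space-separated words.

Answer: no yes yes yes no

Derivation:
String 1: 'I%==' → invalid (bad char(s): ['%'])
String 2: 'kZE=' → valid
String 3: 'IOj5/Q==' → valid
String 4: 'Bsdz' → valid
String 5: '9wD=' → invalid (bad trailing bits)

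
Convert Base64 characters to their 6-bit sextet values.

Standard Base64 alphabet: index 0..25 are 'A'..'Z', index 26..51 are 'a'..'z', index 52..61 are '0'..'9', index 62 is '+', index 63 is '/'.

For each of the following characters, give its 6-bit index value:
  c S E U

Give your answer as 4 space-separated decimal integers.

Answer: 28 18 4 20

Derivation:
'c': a..z range, 26 + ord('c') − ord('a') = 28
'S': A..Z range, ord('S') − ord('A') = 18
'E': A..Z range, ord('E') − ord('A') = 4
'U': A..Z range, ord('U') − ord('A') = 20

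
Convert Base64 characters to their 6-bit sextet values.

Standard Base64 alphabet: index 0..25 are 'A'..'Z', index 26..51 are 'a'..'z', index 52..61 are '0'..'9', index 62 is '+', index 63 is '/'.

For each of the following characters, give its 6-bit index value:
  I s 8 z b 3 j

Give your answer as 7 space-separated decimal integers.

'I': A..Z range, ord('I') − ord('A') = 8
's': a..z range, 26 + ord('s') − ord('a') = 44
'8': 0..9 range, 52 + ord('8') − ord('0') = 60
'z': a..z range, 26 + ord('z') − ord('a') = 51
'b': a..z range, 26 + ord('b') − ord('a') = 27
'3': 0..9 range, 52 + ord('3') − ord('0') = 55
'j': a..z range, 26 + ord('j') − ord('a') = 35

Answer: 8 44 60 51 27 55 35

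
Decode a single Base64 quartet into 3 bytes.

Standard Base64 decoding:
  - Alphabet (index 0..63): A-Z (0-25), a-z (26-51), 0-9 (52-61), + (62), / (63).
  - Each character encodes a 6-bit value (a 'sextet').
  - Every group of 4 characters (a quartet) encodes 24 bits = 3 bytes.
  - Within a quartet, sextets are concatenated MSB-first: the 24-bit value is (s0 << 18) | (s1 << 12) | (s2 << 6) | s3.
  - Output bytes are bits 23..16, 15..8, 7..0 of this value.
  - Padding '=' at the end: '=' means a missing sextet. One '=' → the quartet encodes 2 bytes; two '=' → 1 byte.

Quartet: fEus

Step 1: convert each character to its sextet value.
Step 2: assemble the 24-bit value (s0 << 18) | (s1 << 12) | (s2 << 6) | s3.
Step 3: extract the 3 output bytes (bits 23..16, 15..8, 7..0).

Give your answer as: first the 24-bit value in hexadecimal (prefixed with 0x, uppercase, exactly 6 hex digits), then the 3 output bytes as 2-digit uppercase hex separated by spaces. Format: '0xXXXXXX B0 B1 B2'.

Sextets: f=31, E=4, u=46, s=44
24-bit: (31<<18) | (4<<12) | (46<<6) | 44
      = 0x7C0000 | 0x004000 | 0x000B80 | 0x00002C
      = 0x7C4BAC
Bytes: (v>>16)&0xFF=7C, (v>>8)&0xFF=4B, v&0xFF=AC

Answer: 0x7C4BAC 7C 4B AC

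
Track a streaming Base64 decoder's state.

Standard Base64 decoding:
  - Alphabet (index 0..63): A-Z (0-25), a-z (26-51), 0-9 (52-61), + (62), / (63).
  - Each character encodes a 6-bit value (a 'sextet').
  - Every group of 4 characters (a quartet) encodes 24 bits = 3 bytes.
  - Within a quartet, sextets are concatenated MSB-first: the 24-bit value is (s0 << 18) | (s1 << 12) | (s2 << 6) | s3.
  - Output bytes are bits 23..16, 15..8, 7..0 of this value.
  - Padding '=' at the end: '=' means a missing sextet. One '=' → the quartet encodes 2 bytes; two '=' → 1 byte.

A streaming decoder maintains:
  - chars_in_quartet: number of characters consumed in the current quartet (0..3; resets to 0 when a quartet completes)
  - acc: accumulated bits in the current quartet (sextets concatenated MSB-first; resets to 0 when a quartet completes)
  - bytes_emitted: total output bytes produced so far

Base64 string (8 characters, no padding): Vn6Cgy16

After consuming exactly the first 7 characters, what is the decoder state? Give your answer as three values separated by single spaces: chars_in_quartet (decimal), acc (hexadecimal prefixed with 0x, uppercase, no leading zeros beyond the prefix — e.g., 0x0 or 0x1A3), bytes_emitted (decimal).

After char 0 ('V'=21): chars_in_quartet=1 acc=0x15 bytes_emitted=0
After char 1 ('n'=39): chars_in_quartet=2 acc=0x567 bytes_emitted=0
After char 2 ('6'=58): chars_in_quartet=3 acc=0x159FA bytes_emitted=0
After char 3 ('C'=2): chars_in_quartet=4 acc=0x567E82 -> emit 56 7E 82, reset; bytes_emitted=3
After char 4 ('g'=32): chars_in_quartet=1 acc=0x20 bytes_emitted=3
After char 5 ('y'=50): chars_in_quartet=2 acc=0x832 bytes_emitted=3
After char 6 ('1'=53): chars_in_quartet=3 acc=0x20CB5 bytes_emitted=3

Answer: 3 0x20CB5 3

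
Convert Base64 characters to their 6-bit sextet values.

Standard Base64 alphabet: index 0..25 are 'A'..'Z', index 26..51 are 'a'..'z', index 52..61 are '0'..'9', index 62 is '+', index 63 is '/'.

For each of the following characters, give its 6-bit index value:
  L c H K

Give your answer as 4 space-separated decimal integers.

'L': A..Z range, ord('L') − ord('A') = 11
'c': a..z range, 26 + ord('c') − ord('a') = 28
'H': A..Z range, ord('H') − ord('A') = 7
'K': A..Z range, ord('K') − ord('A') = 10

Answer: 11 28 7 10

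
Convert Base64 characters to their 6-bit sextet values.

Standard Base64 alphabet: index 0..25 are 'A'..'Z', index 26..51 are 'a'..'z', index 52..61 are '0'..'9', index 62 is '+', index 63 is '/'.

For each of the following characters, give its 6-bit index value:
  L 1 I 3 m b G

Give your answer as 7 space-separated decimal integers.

'L': A..Z range, ord('L') − ord('A') = 11
'1': 0..9 range, 52 + ord('1') − ord('0') = 53
'I': A..Z range, ord('I') − ord('A') = 8
'3': 0..9 range, 52 + ord('3') − ord('0') = 55
'm': a..z range, 26 + ord('m') − ord('a') = 38
'b': a..z range, 26 + ord('b') − ord('a') = 27
'G': A..Z range, ord('G') − ord('A') = 6

Answer: 11 53 8 55 38 27 6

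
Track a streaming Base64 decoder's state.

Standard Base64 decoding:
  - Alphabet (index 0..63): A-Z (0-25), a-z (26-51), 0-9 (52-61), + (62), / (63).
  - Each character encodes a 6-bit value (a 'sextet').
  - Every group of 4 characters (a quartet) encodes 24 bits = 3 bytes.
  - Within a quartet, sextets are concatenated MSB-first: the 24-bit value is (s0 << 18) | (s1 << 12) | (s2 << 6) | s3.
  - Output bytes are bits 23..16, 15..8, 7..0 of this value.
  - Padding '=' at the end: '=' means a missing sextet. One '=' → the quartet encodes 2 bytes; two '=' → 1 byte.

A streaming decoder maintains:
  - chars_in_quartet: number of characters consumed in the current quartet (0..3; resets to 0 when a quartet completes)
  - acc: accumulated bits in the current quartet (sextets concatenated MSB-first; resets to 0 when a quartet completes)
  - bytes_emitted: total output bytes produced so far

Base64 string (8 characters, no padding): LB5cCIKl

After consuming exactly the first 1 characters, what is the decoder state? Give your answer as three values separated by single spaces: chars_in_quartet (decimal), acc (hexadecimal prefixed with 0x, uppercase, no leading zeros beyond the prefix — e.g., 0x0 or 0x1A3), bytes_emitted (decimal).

After char 0 ('L'=11): chars_in_quartet=1 acc=0xB bytes_emitted=0

Answer: 1 0xB 0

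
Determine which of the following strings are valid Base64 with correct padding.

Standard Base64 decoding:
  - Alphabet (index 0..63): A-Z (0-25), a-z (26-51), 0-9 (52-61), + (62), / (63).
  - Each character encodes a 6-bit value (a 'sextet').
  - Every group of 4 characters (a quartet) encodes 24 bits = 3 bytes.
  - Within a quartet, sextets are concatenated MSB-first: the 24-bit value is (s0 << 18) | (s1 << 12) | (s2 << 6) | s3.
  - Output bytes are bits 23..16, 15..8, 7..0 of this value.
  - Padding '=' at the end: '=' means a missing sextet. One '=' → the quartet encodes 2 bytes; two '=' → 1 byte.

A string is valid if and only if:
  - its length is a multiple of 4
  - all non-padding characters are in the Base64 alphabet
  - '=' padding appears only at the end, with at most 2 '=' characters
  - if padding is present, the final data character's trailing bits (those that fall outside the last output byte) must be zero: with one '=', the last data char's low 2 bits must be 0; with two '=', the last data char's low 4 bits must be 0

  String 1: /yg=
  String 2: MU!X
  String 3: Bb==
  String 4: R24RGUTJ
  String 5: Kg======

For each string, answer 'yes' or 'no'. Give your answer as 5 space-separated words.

Answer: yes no no yes no

Derivation:
String 1: '/yg=' → valid
String 2: 'MU!X' → invalid (bad char(s): ['!'])
String 3: 'Bb==' → invalid (bad trailing bits)
String 4: 'R24RGUTJ' → valid
String 5: 'Kg======' → invalid (6 pad chars (max 2))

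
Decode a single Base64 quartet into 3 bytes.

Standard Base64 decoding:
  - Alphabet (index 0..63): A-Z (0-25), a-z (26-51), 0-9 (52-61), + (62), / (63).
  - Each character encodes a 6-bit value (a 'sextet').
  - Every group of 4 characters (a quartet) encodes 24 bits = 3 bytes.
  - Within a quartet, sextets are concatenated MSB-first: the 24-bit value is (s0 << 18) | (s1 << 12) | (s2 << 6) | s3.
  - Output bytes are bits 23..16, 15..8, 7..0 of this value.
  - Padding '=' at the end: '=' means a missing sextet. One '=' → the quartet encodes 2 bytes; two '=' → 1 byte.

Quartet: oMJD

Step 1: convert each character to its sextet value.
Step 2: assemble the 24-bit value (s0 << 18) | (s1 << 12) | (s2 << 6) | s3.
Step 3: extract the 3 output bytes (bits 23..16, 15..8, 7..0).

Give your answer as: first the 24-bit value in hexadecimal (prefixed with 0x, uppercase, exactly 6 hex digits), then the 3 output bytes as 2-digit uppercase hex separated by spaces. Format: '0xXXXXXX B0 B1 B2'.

Answer: 0xA0C243 A0 C2 43

Derivation:
Sextets: o=40, M=12, J=9, D=3
24-bit: (40<<18) | (12<<12) | (9<<6) | 3
      = 0xA00000 | 0x00C000 | 0x000240 | 0x000003
      = 0xA0C243
Bytes: (v>>16)&0xFF=A0, (v>>8)&0xFF=C2, v&0xFF=43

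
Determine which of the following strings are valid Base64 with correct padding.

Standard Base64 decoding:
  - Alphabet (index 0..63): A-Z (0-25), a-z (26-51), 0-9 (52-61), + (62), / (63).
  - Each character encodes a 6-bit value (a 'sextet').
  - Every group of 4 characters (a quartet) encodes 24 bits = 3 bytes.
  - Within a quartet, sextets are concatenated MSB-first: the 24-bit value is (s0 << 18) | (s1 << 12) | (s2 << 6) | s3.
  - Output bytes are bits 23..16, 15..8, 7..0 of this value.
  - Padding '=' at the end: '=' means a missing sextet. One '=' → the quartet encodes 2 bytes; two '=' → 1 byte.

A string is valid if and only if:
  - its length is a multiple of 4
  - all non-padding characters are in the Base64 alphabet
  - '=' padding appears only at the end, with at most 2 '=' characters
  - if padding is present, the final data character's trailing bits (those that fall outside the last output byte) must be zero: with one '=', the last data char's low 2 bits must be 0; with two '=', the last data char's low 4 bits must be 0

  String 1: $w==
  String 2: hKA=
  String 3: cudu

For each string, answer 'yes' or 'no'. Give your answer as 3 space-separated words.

String 1: '$w==' → invalid (bad char(s): ['$'])
String 2: 'hKA=' → valid
String 3: 'cudu' → valid

Answer: no yes yes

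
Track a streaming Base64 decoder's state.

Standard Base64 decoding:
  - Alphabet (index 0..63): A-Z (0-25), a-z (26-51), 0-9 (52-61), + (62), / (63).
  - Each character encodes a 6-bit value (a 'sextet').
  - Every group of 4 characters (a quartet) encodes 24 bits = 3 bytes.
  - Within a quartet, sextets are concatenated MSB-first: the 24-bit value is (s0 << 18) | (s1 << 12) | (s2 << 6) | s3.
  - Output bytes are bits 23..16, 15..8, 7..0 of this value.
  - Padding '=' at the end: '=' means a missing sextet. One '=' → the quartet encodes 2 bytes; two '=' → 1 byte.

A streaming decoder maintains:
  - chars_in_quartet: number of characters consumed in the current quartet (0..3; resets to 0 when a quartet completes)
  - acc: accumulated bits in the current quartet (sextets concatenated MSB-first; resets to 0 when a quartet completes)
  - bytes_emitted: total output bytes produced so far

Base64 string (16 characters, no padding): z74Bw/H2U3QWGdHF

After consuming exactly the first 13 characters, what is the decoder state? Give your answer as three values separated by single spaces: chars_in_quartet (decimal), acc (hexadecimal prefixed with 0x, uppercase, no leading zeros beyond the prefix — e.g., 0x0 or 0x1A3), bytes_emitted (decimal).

After char 0 ('z'=51): chars_in_quartet=1 acc=0x33 bytes_emitted=0
After char 1 ('7'=59): chars_in_quartet=2 acc=0xCFB bytes_emitted=0
After char 2 ('4'=56): chars_in_quartet=3 acc=0x33EF8 bytes_emitted=0
After char 3 ('B'=1): chars_in_quartet=4 acc=0xCFBE01 -> emit CF BE 01, reset; bytes_emitted=3
After char 4 ('w'=48): chars_in_quartet=1 acc=0x30 bytes_emitted=3
After char 5 ('/'=63): chars_in_quartet=2 acc=0xC3F bytes_emitted=3
After char 6 ('H'=7): chars_in_quartet=3 acc=0x30FC7 bytes_emitted=3
After char 7 ('2'=54): chars_in_quartet=4 acc=0xC3F1F6 -> emit C3 F1 F6, reset; bytes_emitted=6
After char 8 ('U'=20): chars_in_quartet=1 acc=0x14 bytes_emitted=6
After char 9 ('3'=55): chars_in_quartet=2 acc=0x537 bytes_emitted=6
After char 10 ('Q'=16): chars_in_quartet=3 acc=0x14DD0 bytes_emitted=6
After char 11 ('W'=22): chars_in_quartet=4 acc=0x537416 -> emit 53 74 16, reset; bytes_emitted=9
After char 12 ('G'=6): chars_in_quartet=1 acc=0x6 bytes_emitted=9

Answer: 1 0x6 9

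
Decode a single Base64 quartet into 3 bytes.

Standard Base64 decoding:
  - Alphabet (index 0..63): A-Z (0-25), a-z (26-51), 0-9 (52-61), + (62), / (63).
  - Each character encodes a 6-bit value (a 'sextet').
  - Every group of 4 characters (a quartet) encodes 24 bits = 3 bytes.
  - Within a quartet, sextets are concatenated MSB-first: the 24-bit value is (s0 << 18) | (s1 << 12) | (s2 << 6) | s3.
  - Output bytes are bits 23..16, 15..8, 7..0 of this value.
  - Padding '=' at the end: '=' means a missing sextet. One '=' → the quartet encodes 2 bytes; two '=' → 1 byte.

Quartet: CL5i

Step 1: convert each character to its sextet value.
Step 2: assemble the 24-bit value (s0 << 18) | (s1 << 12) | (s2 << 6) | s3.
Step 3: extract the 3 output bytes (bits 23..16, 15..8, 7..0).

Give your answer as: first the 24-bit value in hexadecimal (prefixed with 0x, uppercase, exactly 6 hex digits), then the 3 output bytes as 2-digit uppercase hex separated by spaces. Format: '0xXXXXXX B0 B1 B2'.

Sextets: C=2, L=11, 5=57, i=34
24-bit: (2<<18) | (11<<12) | (57<<6) | 34
      = 0x080000 | 0x00B000 | 0x000E40 | 0x000022
      = 0x08BE62
Bytes: (v>>16)&0xFF=08, (v>>8)&0xFF=BE, v&0xFF=62

Answer: 0x08BE62 08 BE 62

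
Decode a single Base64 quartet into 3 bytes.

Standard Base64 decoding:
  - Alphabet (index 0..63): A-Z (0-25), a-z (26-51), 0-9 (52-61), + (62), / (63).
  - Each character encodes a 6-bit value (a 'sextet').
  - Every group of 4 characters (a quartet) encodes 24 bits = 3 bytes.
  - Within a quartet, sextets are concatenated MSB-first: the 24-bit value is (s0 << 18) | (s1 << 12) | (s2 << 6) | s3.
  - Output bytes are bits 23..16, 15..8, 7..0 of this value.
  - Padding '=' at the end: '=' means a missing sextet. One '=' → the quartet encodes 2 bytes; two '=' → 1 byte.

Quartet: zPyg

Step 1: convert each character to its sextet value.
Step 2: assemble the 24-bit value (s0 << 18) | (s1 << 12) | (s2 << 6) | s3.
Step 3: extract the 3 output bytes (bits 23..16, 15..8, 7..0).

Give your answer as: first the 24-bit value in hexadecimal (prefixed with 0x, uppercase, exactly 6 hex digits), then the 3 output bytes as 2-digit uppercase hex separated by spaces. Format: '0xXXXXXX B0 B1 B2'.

Answer: 0xCCFCA0 CC FC A0

Derivation:
Sextets: z=51, P=15, y=50, g=32
24-bit: (51<<18) | (15<<12) | (50<<6) | 32
      = 0xCC0000 | 0x00F000 | 0x000C80 | 0x000020
      = 0xCCFCA0
Bytes: (v>>16)&0xFF=CC, (v>>8)&0xFF=FC, v&0xFF=A0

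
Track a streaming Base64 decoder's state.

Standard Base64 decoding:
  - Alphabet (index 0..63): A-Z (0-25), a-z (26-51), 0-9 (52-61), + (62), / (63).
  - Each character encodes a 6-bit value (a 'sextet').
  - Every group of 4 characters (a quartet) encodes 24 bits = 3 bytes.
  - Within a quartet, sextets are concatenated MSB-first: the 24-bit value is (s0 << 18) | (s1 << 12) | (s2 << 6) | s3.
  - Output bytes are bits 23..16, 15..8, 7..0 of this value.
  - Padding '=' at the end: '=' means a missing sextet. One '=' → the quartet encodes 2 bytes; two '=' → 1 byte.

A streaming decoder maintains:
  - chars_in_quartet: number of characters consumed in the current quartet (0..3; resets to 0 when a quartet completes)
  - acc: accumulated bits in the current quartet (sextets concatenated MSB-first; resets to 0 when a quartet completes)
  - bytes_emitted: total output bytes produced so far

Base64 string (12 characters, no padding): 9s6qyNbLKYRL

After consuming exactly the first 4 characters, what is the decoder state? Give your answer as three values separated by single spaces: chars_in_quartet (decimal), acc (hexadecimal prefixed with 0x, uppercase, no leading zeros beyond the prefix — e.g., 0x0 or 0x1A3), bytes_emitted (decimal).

Answer: 0 0x0 3

Derivation:
After char 0 ('9'=61): chars_in_quartet=1 acc=0x3D bytes_emitted=0
After char 1 ('s'=44): chars_in_quartet=2 acc=0xF6C bytes_emitted=0
After char 2 ('6'=58): chars_in_quartet=3 acc=0x3DB3A bytes_emitted=0
After char 3 ('q'=42): chars_in_quartet=4 acc=0xF6CEAA -> emit F6 CE AA, reset; bytes_emitted=3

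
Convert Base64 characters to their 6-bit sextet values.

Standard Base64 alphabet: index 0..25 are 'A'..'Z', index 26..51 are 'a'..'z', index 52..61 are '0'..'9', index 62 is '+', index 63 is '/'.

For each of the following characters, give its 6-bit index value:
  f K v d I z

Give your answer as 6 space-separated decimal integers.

'f': a..z range, 26 + ord('f') − ord('a') = 31
'K': A..Z range, ord('K') − ord('A') = 10
'v': a..z range, 26 + ord('v') − ord('a') = 47
'd': a..z range, 26 + ord('d') − ord('a') = 29
'I': A..Z range, ord('I') − ord('A') = 8
'z': a..z range, 26 + ord('z') − ord('a') = 51

Answer: 31 10 47 29 8 51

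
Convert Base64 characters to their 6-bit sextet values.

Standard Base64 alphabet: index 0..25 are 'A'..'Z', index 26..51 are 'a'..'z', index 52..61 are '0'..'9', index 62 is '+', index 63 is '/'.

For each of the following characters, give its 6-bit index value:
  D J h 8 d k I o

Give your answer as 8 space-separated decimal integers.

'D': A..Z range, ord('D') − ord('A') = 3
'J': A..Z range, ord('J') − ord('A') = 9
'h': a..z range, 26 + ord('h') − ord('a') = 33
'8': 0..9 range, 52 + ord('8') − ord('0') = 60
'd': a..z range, 26 + ord('d') − ord('a') = 29
'k': a..z range, 26 + ord('k') − ord('a') = 36
'I': A..Z range, ord('I') − ord('A') = 8
'o': a..z range, 26 + ord('o') − ord('a') = 40

Answer: 3 9 33 60 29 36 8 40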